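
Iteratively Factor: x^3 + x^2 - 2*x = (x - 1)*(x^2 + 2*x) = x*(x - 1)*(x + 2)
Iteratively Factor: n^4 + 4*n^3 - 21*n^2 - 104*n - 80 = (n + 4)*(n^3 - 21*n - 20) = (n - 5)*(n + 4)*(n^2 + 5*n + 4) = (n - 5)*(n + 4)^2*(n + 1)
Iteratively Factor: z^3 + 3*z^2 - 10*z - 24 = (z + 2)*(z^2 + z - 12) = (z + 2)*(z + 4)*(z - 3)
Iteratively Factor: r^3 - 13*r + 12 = (r - 3)*(r^2 + 3*r - 4) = (r - 3)*(r - 1)*(r + 4)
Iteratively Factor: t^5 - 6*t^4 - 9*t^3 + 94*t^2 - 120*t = (t - 3)*(t^4 - 3*t^3 - 18*t^2 + 40*t) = (t - 3)*(t - 2)*(t^3 - t^2 - 20*t) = (t - 5)*(t - 3)*(t - 2)*(t^2 + 4*t) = (t - 5)*(t - 3)*(t - 2)*(t + 4)*(t)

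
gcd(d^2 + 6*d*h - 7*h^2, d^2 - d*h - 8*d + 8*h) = d - h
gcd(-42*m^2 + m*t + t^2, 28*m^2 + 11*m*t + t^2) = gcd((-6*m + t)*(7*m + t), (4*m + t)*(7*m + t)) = 7*m + t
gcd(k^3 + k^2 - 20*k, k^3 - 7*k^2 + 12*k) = k^2 - 4*k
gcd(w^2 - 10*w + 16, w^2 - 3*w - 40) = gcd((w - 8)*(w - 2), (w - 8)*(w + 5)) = w - 8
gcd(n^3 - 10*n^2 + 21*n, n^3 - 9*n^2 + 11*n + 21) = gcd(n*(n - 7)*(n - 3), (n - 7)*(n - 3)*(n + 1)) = n^2 - 10*n + 21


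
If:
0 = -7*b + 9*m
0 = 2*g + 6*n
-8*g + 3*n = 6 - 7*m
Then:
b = 54/49 - 243*n/49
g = -3*n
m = 6/7 - 27*n/7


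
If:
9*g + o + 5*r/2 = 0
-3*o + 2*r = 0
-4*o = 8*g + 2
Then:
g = -19/4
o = 9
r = 27/2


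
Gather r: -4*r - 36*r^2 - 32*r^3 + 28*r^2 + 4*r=-32*r^3 - 8*r^2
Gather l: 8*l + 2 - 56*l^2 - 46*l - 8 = -56*l^2 - 38*l - 6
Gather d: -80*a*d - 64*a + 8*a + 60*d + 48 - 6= -56*a + d*(60 - 80*a) + 42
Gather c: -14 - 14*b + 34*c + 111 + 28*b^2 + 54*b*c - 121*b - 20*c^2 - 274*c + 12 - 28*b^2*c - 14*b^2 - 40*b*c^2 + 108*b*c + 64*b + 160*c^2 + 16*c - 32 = 14*b^2 - 71*b + c^2*(140 - 40*b) + c*(-28*b^2 + 162*b - 224) + 77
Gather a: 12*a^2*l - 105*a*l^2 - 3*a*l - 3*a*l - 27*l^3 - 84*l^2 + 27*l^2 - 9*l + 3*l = 12*a^2*l + a*(-105*l^2 - 6*l) - 27*l^3 - 57*l^2 - 6*l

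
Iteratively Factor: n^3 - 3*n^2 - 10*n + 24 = (n + 3)*(n^2 - 6*n + 8) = (n - 4)*(n + 3)*(n - 2)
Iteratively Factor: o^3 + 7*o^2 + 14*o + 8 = (o + 1)*(o^2 + 6*o + 8) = (o + 1)*(o + 4)*(o + 2)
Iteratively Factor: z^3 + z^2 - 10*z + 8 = (z + 4)*(z^2 - 3*z + 2) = (z - 2)*(z + 4)*(z - 1)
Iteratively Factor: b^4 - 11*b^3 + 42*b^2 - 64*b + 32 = (b - 4)*(b^3 - 7*b^2 + 14*b - 8) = (b - 4)^2*(b^2 - 3*b + 2) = (b - 4)^2*(b - 1)*(b - 2)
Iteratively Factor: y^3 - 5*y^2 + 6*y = (y - 2)*(y^2 - 3*y) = y*(y - 2)*(y - 3)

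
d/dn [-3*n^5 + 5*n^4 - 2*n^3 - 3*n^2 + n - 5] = -15*n^4 + 20*n^3 - 6*n^2 - 6*n + 1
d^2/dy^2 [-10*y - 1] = 0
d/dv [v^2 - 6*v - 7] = 2*v - 6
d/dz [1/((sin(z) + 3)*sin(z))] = -(2*sin(z) + 3)*cos(z)/((sin(z) + 3)^2*sin(z)^2)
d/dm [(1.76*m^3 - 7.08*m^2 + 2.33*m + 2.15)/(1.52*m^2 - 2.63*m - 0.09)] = (2.6752*m^4 - 9.2576*m^3 + 14.6036*m^2 - 5.2616*m + 5.4448)/(2.3104*m^4 - 7.9952*m^3 + 6.6433*m^2 + 0.4734*m + 0.0081)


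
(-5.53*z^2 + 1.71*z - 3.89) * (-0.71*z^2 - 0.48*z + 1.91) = 3.9263*z^4 + 1.4403*z^3 - 8.6212*z^2 + 5.1333*z - 7.4299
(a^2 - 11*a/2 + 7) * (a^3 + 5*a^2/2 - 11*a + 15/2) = a^5 - 3*a^4 - 71*a^3/4 + 171*a^2/2 - 473*a/4 + 105/2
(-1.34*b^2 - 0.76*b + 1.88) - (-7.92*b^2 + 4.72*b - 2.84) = 6.58*b^2 - 5.48*b + 4.72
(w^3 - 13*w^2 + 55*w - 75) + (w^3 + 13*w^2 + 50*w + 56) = 2*w^3 + 105*w - 19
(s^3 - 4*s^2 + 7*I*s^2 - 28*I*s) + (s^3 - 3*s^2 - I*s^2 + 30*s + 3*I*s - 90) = 2*s^3 - 7*s^2 + 6*I*s^2 + 30*s - 25*I*s - 90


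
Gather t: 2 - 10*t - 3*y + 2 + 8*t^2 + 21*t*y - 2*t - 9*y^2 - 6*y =8*t^2 + t*(21*y - 12) - 9*y^2 - 9*y + 4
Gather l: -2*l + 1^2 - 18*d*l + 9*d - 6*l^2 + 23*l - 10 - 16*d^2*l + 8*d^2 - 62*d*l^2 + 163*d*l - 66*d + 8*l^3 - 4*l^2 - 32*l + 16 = 8*d^2 - 57*d + 8*l^3 + l^2*(-62*d - 10) + l*(-16*d^2 + 145*d - 11) + 7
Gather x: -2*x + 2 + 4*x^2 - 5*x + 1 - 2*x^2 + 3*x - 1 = 2*x^2 - 4*x + 2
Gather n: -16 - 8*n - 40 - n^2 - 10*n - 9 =-n^2 - 18*n - 65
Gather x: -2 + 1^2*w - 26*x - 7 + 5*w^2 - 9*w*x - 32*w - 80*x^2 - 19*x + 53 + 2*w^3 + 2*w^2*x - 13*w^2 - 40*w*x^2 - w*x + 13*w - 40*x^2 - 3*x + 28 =2*w^3 - 8*w^2 - 18*w + x^2*(-40*w - 120) + x*(2*w^2 - 10*w - 48) + 72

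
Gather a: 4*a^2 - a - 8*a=4*a^2 - 9*a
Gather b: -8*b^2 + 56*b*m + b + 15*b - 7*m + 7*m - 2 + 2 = -8*b^2 + b*(56*m + 16)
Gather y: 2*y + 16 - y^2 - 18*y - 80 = -y^2 - 16*y - 64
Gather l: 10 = 10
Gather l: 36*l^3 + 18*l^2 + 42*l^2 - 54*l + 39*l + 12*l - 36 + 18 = 36*l^3 + 60*l^2 - 3*l - 18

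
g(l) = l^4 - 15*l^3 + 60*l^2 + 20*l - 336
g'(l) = 4*l^3 - 45*l^2 + 120*l + 20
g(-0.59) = -323.71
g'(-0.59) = -67.29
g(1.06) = -263.99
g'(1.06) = 101.40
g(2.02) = -157.76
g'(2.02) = 111.75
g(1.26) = -243.03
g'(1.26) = 107.76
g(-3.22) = 830.00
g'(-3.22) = -966.52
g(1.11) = -258.87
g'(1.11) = 103.23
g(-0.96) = -285.78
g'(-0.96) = -140.21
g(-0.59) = -323.71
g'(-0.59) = -67.29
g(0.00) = -336.00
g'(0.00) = 20.00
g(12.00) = 3360.00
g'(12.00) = 1892.00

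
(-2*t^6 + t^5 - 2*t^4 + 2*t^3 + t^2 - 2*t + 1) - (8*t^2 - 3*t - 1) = -2*t^6 + t^5 - 2*t^4 + 2*t^3 - 7*t^2 + t + 2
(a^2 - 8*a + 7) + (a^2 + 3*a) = 2*a^2 - 5*a + 7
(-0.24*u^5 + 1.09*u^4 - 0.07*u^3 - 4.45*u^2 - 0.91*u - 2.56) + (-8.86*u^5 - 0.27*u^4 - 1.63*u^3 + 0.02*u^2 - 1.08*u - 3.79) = -9.1*u^5 + 0.82*u^4 - 1.7*u^3 - 4.43*u^2 - 1.99*u - 6.35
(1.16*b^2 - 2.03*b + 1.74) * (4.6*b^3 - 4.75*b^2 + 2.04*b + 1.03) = 5.336*b^5 - 14.848*b^4 + 20.0129*b^3 - 11.2114*b^2 + 1.4587*b + 1.7922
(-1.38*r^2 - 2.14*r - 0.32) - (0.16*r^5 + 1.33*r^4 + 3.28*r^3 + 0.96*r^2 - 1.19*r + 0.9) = -0.16*r^5 - 1.33*r^4 - 3.28*r^3 - 2.34*r^2 - 0.95*r - 1.22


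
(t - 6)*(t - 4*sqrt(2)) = t^2 - 6*t - 4*sqrt(2)*t + 24*sqrt(2)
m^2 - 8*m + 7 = (m - 7)*(m - 1)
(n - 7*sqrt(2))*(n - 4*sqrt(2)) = n^2 - 11*sqrt(2)*n + 56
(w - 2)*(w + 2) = w^2 - 4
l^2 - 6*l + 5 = (l - 5)*(l - 1)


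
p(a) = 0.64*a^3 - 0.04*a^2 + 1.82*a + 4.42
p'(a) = 1.92*a^2 - 0.08*a + 1.82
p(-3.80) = -38.19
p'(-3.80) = 29.85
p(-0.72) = 2.85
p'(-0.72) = 2.87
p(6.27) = 172.01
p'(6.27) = 76.80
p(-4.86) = -78.84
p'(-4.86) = 47.56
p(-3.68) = -34.71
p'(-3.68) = 28.12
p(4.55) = 72.16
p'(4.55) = 41.20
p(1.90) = 12.12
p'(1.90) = 8.60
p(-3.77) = -37.30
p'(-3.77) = 29.41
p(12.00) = 1126.42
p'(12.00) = 277.34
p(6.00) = 152.14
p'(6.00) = 70.46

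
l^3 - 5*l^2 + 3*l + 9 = (l - 3)^2*(l + 1)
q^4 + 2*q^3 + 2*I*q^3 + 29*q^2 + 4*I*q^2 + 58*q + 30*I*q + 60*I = (q + 2)*(q - 5*I)*(q + I)*(q + 6*I)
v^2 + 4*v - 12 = (v - 2)*(v + 6)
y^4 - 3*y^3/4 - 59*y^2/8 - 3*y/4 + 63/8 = (y - 3)*(y - 1)*(y + 3/2)*(y + 7/4)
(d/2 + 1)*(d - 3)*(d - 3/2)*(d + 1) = d^4/2 - 3*d^3/4 - 7*d^2/2 + 9*d/4 + 9/2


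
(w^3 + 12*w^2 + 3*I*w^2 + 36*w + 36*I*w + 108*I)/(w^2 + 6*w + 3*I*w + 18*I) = w + 6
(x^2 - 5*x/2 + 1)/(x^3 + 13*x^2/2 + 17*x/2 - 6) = (x - 2)/(x^2 + 7*x + 12)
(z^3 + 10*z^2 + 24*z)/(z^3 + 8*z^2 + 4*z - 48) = z/(z - 2)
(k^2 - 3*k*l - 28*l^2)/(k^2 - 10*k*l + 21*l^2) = (k + 4*l)/(k - 3*l)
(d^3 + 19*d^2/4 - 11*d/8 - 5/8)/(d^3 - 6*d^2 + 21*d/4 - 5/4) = (4*d^2 + 21*d + 5)/(2*(2*d^2 - 11*d + 5))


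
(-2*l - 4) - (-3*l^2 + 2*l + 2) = 3*l^2 - 4*l - 6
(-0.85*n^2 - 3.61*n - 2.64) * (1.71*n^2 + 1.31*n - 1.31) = -1.4535*n^4 - 7.2866*n^3 - 8.13*n^2 + 1.2707*n + 3.4584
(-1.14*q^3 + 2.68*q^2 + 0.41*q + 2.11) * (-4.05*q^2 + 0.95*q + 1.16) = 4.617*q^5 - 11.937*q^4 - 0.4369*q^3 - 5.0472*q^2 + 2.4801*q + 2.4476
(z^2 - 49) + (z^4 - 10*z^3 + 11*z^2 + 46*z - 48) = z^4 - 10*z^3 + 12*z^2 + 46*z - 97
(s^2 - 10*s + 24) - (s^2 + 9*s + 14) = 10 - 19*s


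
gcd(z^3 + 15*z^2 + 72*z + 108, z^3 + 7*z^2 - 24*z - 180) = z^2 + 12*z + 36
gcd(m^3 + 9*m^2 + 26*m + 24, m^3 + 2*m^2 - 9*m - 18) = m^2 + 5*m + 6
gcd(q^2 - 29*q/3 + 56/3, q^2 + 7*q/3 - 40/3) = q - 8/3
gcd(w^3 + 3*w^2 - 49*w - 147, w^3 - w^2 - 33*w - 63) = w^2 - 4*w - 21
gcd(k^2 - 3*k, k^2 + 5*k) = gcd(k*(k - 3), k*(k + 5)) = k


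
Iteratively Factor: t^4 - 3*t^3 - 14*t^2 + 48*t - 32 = (t - 2)*(t^3 - t^2 - 16*t + 16) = (t - 4)*(t - 2)*(t^2 + 3*t - 4) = (t - 4)*(t - 2)*(t - 1)*(t + 4)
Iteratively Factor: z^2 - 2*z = (z)*(z - 2)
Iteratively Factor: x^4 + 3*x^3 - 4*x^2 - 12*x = (x)*(x^3 + 3*x^2 - 4*x - 12) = x*(x + 2)*(x^2 + x - 6) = x*(x + 2)*(x + 3)*(x - 2)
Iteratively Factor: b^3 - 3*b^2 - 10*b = (b + 2)*(b^2 - 5*b) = (b - 5)*(b + 2)*(b)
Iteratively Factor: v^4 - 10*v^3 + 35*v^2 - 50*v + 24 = (v - 1)*(v^3 - 9*v^2 + 26*v - 24) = (v - 2)*(v - 1)*(v^2 - 7*v + 12) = (v - 4)*(v - 2)*(v - 1)*(v - 3)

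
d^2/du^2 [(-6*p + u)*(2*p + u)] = 2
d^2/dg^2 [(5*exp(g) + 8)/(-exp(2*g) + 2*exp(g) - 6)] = (-5*exp(4*g) - 42*exp(3*g) + 228*exp(2*g) + 100*exp(g) - 276)*exp(g)/(exp(6*g) - 6*exp(5*g) + 30*exp(4*g) - 80*exp(3*g) + 180*exp(2*g) - 216*exp(g) + 216)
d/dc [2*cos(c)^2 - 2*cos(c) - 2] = 2*sin(c) - 2*sin(2*c)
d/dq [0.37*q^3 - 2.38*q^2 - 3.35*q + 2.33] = 1.11*q^2 - 4.76*q - 3.35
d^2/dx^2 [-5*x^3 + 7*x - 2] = -30*x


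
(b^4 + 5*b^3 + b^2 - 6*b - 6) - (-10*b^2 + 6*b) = b^4 + 5*b^3 + 11*b^2 - 12*b - 6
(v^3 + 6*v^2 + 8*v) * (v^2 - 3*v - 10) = v^5 + 3*v^4 - 20*v^3 - 84*v^2 - 80*v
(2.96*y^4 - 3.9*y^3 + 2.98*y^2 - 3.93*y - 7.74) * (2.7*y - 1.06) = 7.992*y^5 - 13.6676*y^4 + 12.18*y^3 - 13.7698*y^2 - 16.7322*y + 8.2044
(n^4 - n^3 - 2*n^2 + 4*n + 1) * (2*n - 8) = 2*n^5 - 10*n^4 + 4*n^3 + 24*n^2 - 30*n - 8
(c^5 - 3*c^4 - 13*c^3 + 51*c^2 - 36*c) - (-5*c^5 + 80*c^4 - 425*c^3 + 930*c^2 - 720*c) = 6*c^5 - 83*c^4 + 412*c^3 - 879*c^2 + 684*c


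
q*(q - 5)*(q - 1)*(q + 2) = q^4 - 4*q^3 - 7*q^2 + 10*q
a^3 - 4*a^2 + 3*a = a*(a - 3)*(a - 1)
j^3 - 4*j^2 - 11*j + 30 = (j - 5)*(j - 2)*(j + 3)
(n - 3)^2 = n^2 - 6*n + 9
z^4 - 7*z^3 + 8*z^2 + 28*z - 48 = (z - 4)*(z - 3)*(z - 2)*(z + 2)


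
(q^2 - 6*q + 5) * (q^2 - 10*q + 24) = q^4 - 16*q^3 + 89*q^2 - 194*q + 120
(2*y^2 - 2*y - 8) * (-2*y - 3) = -4*y^3 - 2*y^2 + 22*y + 24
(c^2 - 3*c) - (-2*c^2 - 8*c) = 3*c^2 + 5*c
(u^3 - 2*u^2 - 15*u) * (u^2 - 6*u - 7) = u^5 - 8*u^4 - 10*u^3 + 104*u^2 + 105*u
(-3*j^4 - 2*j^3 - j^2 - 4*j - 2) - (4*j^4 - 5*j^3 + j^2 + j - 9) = -7*j^4 + 3*j^3 - 2*j^2 - 5*j + 7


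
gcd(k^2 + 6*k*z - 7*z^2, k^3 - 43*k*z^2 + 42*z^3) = -k^2 - 6*k*z + 7*z^2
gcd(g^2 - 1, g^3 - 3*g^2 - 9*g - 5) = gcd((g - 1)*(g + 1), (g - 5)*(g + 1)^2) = g + 1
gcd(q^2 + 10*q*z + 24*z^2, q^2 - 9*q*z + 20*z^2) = 1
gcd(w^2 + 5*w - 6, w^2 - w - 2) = 1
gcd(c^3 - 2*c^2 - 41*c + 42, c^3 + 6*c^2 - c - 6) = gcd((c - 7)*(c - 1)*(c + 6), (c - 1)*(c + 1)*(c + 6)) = c^2 + 5*c - 6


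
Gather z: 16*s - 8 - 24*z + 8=16*s - 24*z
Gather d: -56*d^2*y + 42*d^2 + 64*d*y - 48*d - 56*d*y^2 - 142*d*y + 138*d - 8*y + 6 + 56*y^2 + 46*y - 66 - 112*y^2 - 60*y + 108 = d^2*(42 - 56*y) + d*(-56*y^2 - 78*y + 90) - 56*y^2 - 22*y + 48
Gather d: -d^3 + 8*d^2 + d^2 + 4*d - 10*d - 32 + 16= -d^3 + 9*d^2 - 6*d - 16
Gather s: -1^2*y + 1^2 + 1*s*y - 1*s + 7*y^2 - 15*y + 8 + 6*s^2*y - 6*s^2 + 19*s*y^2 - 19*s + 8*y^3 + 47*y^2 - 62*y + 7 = s^2*(6*y - 6) + s*(19*y^2 + y - 20) + 8*y^3 + 54*y^2 - 78*y + 16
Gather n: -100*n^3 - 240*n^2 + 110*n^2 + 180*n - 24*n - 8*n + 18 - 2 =-100*n^3 - 130*n^2 + 148*n + 16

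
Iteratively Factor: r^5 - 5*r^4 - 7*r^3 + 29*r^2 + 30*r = (r + 1)*(r^4 - 6*r^3 - r^2 + 30*r) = (r - 5)*(r + 1)*(r^3 - r^2 - 6*r) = r*(r - 5)*(r + 1)*(r^2 - r - 6) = r*(r - 5)*(r + 1)*(r + 2)*(r - 3)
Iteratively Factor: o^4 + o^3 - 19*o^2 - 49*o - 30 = (o + 3)*(o^3 - 2*o^2 - 13*o - 10) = (o - 5)*(o + 3)*(o^2 + 3*o + 2) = (o - 5)*(o + 2)*(o + 3)*(o + 1)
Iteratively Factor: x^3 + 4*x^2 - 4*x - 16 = (x + 4)*(x^2 - 4) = (x - 2)*(x + 4)*(x + 2)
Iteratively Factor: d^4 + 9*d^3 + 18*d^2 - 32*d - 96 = (d + 4)*(d^3 + 5*d^2 - 2*d - 24) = (d - 2)*(d + 4)*(d^2 + 7*d + 12) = (d - 2)*(d + 3)*(d + 4)*(d + 4)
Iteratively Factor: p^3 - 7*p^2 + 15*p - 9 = (p - 1)*(p^2 - 6*p + 9) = (p - 3)*(p - 1)*(p - 3)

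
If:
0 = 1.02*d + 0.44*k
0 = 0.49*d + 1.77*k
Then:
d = 0.00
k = 0.00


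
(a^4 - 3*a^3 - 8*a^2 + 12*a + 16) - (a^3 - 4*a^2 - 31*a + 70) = a^4 - 4*a^3 - 4*a^2 + 43*a - 54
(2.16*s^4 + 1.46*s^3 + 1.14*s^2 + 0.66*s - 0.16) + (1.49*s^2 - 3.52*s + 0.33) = 2.16*s^4 + 1.46*s^3 + 2.63*s^2 - 2.86*s + 0.17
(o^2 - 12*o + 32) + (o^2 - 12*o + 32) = 2*o^2 - 24*o + 64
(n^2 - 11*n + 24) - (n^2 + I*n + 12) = -11*n - I*n + 12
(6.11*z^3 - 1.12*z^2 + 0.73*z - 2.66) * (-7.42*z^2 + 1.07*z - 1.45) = -45.3362*z^5 + 14.8481*z^4 - 15.4745*z^3 + 22.1423*z^2 - 3.9047*z + 3.857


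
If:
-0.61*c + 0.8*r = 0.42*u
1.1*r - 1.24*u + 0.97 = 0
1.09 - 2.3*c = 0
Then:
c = 0.47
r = 1.45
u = 2.06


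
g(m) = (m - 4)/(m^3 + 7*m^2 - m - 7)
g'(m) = (m - 4)*(-3*m^2 - 14*m + 1)/(m^3 + 7*m^2 - m - 7)^2 + 1/(m^3 + 7*m^2 - m - 7)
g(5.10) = 0.00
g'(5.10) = 0.00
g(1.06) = -2.95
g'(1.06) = 51.99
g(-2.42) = -0.29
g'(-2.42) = -0.18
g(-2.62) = -0.26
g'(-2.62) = -0.13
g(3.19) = -0.01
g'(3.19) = 0.02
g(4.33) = 0.00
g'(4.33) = 0.00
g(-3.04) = -0.22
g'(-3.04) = -0.07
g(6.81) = 0.00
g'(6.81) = -0.00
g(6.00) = 0.00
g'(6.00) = 0.00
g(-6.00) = -0.29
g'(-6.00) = 0.22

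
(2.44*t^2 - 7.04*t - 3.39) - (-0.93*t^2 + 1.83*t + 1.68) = 3.37*t^2 - 8.87*t - 5.07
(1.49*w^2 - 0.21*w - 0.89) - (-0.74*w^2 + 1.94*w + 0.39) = 2.23*w^2 - 2.15*w - 1.28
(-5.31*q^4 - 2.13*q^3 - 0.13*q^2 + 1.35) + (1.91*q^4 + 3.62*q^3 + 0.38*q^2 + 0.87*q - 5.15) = -3.4*q^4 + 1.49*q^3 + 0.25*q^2 + 0.87*q - 3.8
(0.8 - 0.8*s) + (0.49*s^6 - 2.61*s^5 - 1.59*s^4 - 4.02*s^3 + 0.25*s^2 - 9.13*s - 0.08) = 0.49*s^6 - 2.61*s^5 - 1.59*s^4 - 4.02*s^3 + 0.25*s^2 - 9.93*s + 0.72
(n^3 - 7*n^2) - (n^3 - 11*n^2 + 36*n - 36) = 4*n^2 - 36*n + 36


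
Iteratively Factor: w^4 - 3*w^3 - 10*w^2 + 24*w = (w - 2)*(w^3 - w^2 - 12*w) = (w - 2)*(w + 3)*(w^2 - 4*w) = (w - 4)*(w - 2)*(w + 3)*(w)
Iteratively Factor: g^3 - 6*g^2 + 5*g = (g - 5)*(g^2 - g) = g*(g - 5)*(g - 1)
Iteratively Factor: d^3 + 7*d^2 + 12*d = (d + 3)*(d^2 + 4*d) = d*(d + 3)*(d + 4)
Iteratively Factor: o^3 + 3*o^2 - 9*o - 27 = (o + 3)*(o^2 - 9) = (o - 3)*(o + 3)*(o + 3)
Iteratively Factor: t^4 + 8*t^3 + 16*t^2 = (t + 4)*(t^3 + 4*t^2) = (t + 4)^2*(t^2) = t*(t + 4)^2*(t)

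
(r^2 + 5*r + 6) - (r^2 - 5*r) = 10*r + 6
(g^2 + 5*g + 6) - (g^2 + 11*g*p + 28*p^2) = -11*g*p + 5*g - 28*p^2 + 6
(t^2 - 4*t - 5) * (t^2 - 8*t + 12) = t^4 - 12*t^3 + 39*t^2 - 8*t - 60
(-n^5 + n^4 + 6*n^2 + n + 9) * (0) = 0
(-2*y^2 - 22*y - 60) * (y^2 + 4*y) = -2*y^4 - 30*y^3 - 148*y^2 - 240*y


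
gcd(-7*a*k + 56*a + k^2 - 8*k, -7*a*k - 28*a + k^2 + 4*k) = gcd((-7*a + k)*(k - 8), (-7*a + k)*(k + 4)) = 7*a - k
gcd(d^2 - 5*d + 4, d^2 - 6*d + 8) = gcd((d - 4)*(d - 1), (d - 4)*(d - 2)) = d - 4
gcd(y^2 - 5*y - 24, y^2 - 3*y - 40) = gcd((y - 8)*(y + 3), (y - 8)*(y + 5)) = y - 8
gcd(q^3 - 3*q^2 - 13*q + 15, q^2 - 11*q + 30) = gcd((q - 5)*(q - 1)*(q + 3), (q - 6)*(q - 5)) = q - 5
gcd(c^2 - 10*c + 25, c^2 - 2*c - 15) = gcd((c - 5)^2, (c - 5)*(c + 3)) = c - 5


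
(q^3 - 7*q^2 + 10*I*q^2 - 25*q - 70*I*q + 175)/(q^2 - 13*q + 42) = (q^2 + 10*I*q - 25)/(q - 6)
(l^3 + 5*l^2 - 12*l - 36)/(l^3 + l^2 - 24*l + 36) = (l + 2)/(l - 2)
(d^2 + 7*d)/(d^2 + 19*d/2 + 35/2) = 2*d/(2*d + 5)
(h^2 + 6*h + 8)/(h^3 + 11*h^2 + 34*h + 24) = (h + 2)/(h^2 + 7*h + 6)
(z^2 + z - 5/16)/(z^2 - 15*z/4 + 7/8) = (4*z + 5)/(2*(2*z - 7))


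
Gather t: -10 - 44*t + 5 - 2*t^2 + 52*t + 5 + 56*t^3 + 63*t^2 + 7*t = 56*t^3 + 61*t^2 + 15*t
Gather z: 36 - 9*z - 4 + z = 32 - 8*z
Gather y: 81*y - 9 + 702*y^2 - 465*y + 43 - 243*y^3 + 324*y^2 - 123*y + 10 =-243*y^3 + 1026*y^2 - 507*y + 44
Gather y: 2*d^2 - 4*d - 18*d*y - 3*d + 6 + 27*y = 2*d^2 - 7*d + y*(27 - 18*d) + 6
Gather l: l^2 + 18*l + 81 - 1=l^2 + 18*l + 80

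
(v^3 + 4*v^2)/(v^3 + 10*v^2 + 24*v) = v/(v + 6)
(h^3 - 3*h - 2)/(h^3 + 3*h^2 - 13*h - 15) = (h^2 - h - 2)/(h^2 + 2*h - 15)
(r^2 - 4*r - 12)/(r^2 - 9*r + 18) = (r + 2)/(r - 3)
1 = 1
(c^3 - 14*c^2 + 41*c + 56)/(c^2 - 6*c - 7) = c - 8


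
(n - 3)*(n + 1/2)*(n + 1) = n^3 - 3*n^2/2 - 4*n - 3/2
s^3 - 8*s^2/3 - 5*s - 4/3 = (s - 4)*(s + 1/3)*(s + 1)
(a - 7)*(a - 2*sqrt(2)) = a^2 - 7*a - 2*sqrt(2)*a + 14*sqrt(2)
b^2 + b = b*(b + 1)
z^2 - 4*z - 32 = (z - 8)*(z + 4)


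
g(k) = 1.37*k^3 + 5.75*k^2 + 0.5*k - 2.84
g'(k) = 4.11*k^2 + 11.5*k + 0.5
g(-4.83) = -25.48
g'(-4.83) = 40.84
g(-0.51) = -1.78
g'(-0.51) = -4.30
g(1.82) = 25.38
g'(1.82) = 35.04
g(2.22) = 41.60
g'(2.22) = 46.29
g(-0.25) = -2.63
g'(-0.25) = -2.12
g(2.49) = 55.21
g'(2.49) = 54.62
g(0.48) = -1.12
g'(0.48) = 6.97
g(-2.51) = 10.47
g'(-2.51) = -2.47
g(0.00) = -2.84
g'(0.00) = 0.50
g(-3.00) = 10.42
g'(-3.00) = 2.99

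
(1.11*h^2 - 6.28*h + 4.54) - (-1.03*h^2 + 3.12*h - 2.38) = 2.14*h^2 - 9.4*h + 6.92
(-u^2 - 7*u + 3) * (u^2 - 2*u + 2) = -u^4 - 5*u^3 + 15*u^2 - 20*u + 6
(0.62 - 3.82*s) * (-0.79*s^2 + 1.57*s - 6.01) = 3.0178*s^3 - 6.4872*s^2 + 23.9316*s - 3.7262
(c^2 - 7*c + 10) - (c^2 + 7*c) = 10 - 14*c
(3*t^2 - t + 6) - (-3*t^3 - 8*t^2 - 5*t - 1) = 3*t^3 + 11*t^2 + 4*t + 7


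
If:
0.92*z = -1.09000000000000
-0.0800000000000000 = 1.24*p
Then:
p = -0.06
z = -1.18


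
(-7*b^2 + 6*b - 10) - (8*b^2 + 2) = -15*b^2 + 6*b - 12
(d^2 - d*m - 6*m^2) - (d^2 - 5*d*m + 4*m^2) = 4*d*m - 10*m^2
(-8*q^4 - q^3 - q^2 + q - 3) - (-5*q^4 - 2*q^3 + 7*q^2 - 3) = -3*q^4 + q^3 - 8*q^2 + q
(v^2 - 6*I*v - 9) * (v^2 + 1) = v^4 - 6*I*v^3 - 8*v^2 - 6*I*v - 9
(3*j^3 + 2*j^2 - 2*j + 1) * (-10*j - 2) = -30*j^4 - 26*j^3 + 16*j^2 - 6*j - 2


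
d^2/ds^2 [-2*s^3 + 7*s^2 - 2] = 14 - 12*s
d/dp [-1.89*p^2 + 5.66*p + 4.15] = 5.66 - 3.78*p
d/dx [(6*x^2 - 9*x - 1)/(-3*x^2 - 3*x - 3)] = (-15*x^2 - 14*x + 8)/(3*(x^4 + 2*x^3 + 3*x^2 + 2*x + 1))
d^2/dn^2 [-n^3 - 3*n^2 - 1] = -6*n - 6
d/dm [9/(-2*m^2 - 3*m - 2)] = 9*(4*m + 3)/(2*m^2 + 3*m + 2)^2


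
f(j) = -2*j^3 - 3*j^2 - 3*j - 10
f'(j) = -6*j^2 - 6*j - 3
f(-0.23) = -9.44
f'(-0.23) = -1.94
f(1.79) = -36.45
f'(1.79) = -32.96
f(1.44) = -26.51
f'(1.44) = -24.08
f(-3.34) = 41.07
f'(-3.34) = -49.89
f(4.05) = -204.22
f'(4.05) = -125.72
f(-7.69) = 745.17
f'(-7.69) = -311.68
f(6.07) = -586.04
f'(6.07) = -260.49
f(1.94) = -41.71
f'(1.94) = -37.22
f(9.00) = -1738.00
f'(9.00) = -543.00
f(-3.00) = 26.00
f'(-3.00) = -39.00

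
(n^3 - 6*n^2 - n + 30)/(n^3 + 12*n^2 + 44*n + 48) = (n^2 - 8*n + 15)/(n^2 + 10*n + 24)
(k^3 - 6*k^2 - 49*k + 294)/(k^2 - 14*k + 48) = (k^2 - 49)/(k - 8)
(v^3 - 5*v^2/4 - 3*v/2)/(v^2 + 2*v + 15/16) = 4*v*(v - 2)/(4*v + 5)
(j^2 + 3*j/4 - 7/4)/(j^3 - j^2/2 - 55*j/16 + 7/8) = 4*(j - 1)/(4*j^2 - 9*j + 2)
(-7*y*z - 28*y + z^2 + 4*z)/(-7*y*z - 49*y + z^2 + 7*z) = (z + 4)/(z + 7)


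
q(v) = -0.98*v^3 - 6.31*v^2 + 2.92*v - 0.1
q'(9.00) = -348.80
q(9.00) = -1199.35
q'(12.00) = -571.88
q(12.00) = -2567.14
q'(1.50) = -22.62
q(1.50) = -13.22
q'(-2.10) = 16.46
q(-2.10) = -24.98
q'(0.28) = -0.84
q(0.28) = 0.20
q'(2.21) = -39.33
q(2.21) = -35.04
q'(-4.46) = 0.72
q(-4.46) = -51.70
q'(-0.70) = 10.31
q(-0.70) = -4.90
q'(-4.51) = 0.04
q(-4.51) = -51.72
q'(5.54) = -157.23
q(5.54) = -344.22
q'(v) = -2.94*v^2 - 12.62*v + 2.92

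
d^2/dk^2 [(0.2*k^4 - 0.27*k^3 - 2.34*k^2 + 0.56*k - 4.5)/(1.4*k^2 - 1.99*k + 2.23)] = (0.784000000000001*k^6 - 3.3432*k^5 + 8.49852000000001*k^4 - 25.496494*k^3 + 10.036914*k^2 + 56.675982*k - 25.845848)/(2.744*k^6 - 11.7012*k^5 + 29.74482*k^4 - 45.157279*k^3 + 47.379249*k^2 - 29.688213*k + 11.089567)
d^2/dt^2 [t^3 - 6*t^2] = 6*t - 12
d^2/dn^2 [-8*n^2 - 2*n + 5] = -16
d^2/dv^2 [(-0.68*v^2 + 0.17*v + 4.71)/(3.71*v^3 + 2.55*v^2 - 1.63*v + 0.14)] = (-18.719176*v^6 + 14.039382*v^5 + 762.923658*v^4 + 716.50206*v^3 + 13.2609360000001*v^2 - 132.505074*v + 21.71599)/(51.064811*v^9 + 105.295365*v^8 + 5.06637600000002*v^7 - 70.161393*v^6 + 5.720892*v^5 + 17.976603*v^4 - 7.604059*v^3 + 1.265838*v^2 - 0.095844*v + 0.002744)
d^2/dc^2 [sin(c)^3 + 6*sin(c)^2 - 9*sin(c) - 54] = -9*sin(c)^3 - 24*sin(c)^2 + 15*sin(c) + 12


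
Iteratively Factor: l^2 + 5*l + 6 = (l + 3)*(l + 2)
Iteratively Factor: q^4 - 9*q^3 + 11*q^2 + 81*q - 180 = (q + 3)*(q^3 - 12*q^2 + 47*q - 60) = (q - 4)*(q + 3)*(q^2 - 8*q + 15) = (q - 5)*(q - 4)*(q + 3)*(q - 3)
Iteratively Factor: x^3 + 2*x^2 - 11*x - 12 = (x + 1)*(x^2 + x - 12) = (x + 1)*(x + 4)*(x - 3)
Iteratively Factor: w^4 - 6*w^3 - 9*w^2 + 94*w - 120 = (w - 2)*(w^3 - 4*w^2 - 17*w + 60) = (w - 3)*(w - 2)*(w^2 - w - 20) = (w - 5)*(w - 3)*(w - 2)*(w + 4)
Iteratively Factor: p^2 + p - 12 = (p - 3)*(p + 4)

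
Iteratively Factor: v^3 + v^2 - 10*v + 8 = (v - 1)*(v^2 + 2*v - 8) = (v - 2)*(v - 1)*(v + 4)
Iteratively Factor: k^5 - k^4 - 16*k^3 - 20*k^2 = (k)*(k^4 - k^3 - 16*k^2 - 20*k) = k*(k + 2)*(k^3 - 3*k^2 - 10*k) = k*(k - 5)*(k + 2)*(k^2 + 2*k) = k*(k - 5)*(k + 2)^2*(k)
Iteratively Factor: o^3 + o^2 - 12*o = (o - 3)*(o^2 + 4*o) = (o - 3)*(o + 4)*(o)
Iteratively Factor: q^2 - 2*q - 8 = (q - 4)*(q + 2)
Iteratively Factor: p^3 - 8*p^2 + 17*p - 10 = (p - 1)*(p^2 - 7*p + 10) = (p - 2)*(p - 1)*(p - 5)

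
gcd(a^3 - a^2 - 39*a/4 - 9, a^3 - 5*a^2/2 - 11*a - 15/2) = a + 3/2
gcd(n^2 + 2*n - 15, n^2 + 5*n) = n + 5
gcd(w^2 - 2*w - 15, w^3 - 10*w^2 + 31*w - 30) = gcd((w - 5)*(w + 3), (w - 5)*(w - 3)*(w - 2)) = w - 5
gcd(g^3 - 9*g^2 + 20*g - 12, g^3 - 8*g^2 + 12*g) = g^2 - 8*g + 12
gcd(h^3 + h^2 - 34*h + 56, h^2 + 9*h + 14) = h + 7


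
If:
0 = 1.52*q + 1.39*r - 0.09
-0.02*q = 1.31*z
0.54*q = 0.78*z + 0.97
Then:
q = 1.76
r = -1.86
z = -0.03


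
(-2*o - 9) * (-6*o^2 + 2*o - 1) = 12*o^3 + 50*o^2 - 16*o + 9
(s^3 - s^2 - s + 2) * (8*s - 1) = 8*s^4 - 9*s^3 - 7*s^2 + 17*s - 2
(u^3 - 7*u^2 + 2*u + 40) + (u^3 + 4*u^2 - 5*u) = 2*u^3 - 3*u^2 - 3*u + 40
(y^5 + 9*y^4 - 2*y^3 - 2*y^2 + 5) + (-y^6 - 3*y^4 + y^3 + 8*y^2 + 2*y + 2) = -y^6 + y^5 + 6*y^4 - y^3 + 6*y^2 + 2*y + 7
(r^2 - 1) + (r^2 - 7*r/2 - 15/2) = 2*r^2 - 7*r/2 - 17/2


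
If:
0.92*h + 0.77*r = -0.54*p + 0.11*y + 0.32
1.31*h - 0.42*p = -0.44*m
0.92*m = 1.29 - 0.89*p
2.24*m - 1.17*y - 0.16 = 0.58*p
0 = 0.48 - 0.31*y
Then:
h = -0.20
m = 0.99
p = 0.43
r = 0.57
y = 1.55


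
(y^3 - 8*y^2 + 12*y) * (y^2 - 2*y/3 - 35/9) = y^5 - 26*y^4/3 + 121*y^3/9 + 208*y^2/9 - 140*y/3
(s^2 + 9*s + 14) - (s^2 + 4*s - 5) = 5*s + 19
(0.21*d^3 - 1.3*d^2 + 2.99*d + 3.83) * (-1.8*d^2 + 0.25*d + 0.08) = -0.378*d^5 + 2.3925*d^4 - 5.6902*d^3 - 6.2505*d^2 + 1.1967*d + 0.3064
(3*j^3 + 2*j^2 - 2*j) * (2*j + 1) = 6*j^4 + 7*j^3 - 2*j^2 - 2*j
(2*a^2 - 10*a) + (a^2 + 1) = 3*a^2 - 10*a + 1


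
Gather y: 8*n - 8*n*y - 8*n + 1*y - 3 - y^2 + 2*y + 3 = -y^2 + y*(3 - 8*n)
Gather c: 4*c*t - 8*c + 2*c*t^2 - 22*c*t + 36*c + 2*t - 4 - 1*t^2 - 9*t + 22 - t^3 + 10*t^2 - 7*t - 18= c*(2*t^2 - 18*t + 28) - t^3 + 9*t^2 - 14*t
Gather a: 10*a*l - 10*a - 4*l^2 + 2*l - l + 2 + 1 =a*(10*l - 10) - 4*l^2 + l + 3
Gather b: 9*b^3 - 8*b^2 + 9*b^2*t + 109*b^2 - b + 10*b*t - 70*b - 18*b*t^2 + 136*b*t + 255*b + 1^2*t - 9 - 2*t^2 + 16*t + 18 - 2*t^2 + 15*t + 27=9*b^3 + b^2*(9*t + 101) + b*(-18*t^2 + 146*t + 184) - 4*t^2 + 32*t + 36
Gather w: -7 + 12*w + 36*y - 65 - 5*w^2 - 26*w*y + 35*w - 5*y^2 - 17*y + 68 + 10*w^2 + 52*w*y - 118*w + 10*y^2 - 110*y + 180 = 5*w^2 + w*(26*y - 71) + 5*y^2 - 91*y + 176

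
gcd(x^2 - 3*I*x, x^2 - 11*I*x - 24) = x - 3*I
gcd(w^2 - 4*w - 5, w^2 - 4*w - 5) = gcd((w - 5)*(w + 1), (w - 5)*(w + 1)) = w^2 - 4*w - 5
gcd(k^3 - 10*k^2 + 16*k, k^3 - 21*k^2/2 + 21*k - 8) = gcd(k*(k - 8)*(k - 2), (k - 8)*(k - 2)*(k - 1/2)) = k^2 - 10*k + 16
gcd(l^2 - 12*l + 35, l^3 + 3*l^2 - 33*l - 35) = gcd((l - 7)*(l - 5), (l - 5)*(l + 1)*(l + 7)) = l - 5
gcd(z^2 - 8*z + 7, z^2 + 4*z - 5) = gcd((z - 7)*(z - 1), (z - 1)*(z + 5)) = z - 1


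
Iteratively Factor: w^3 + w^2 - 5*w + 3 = (w - 1)*(w^2 + 2*w - 3) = (w - 1)*(w + 3)*(w - 1)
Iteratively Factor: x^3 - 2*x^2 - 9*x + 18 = (x + 3)*(x^2 - 5*x + 6) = (x - 2)*(x + 3)*(x - 3)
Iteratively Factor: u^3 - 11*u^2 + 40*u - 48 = (u - 4)*(u^2 - 7*u + 12) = (u - 4)^2*(u - 3)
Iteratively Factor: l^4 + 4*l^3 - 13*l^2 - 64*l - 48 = (l + 3)*(l^3 + l^2 - 16*l - 16) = (l + 1)*(l + 3)*(l^2 - 16) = (l + 1)*(l + 3)*(l + 4)*(l - 4)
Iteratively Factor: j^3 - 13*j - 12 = (j + 3)*(j^2 - 3*j - 4) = (j - 4)*(j + 3)*(j + 1)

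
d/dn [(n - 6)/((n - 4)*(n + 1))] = (-n^2 + 12*n - 22)/(n^4 - 6*n^3 + n^2 + 24*n + 16)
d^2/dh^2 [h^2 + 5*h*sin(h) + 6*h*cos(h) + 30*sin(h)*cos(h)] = -5*h*sin(h) - 6*h*cos(h) - 12*sin(h) - 60*sin(2*h) + 10*cos(h) + 2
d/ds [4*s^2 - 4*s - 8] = 8*s - 4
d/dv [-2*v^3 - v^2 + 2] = 2*v*(-3*v - 1)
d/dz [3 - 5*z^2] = -10*z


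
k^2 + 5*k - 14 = (k - 2)*(k + 7)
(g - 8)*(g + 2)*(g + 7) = g^3 + g^2 - 58*g - 112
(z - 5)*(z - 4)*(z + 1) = z^3 - 8*z^2 + 11*z + 20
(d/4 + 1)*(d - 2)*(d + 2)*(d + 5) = d^4/4 + 9*d^3/4 + 4*d^2 - 9*d - 20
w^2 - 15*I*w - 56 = (w - 8*I)*(w - 7*I)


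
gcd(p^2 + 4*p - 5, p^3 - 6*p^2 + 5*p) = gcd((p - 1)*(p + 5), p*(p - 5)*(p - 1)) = p - 1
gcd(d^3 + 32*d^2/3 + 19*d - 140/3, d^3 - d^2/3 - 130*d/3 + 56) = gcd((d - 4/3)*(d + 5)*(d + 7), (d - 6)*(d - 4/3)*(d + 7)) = d^2 + 17*d/3 - 28/3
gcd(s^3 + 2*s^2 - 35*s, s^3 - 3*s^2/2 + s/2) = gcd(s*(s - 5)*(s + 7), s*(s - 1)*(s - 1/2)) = s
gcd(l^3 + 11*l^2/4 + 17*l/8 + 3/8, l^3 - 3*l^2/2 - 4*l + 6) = 1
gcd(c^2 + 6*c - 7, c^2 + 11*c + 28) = c + 7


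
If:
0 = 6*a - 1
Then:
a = 1/6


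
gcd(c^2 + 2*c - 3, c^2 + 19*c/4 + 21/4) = c + 3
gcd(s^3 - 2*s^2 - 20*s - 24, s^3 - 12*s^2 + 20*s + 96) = s^2 - 4*s - 12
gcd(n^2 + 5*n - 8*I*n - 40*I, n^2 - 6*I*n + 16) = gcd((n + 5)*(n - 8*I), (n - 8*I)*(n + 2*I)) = n - 8*I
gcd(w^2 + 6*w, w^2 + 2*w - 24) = w + 6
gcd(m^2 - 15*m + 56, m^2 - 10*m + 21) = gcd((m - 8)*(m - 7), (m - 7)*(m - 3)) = m - 7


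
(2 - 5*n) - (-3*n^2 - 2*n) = 3*n^2 - 3*n + 2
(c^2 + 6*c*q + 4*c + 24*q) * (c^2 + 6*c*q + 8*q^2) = c^4 + 12*c^3*q + 4*c^3 + 44*c^2*q^2 + 48*c^2*q + 48*c*q^3 + 176*c*q^2 + 192*q^3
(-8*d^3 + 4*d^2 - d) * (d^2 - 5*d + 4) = -8*d^5 + 44*d^4 - 53*d^3 + 21*d^2 - 4*d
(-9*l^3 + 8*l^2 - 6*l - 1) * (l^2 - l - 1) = -9*l^5 + 17*l^4 - 5*l^3 - 3*l^2 + 7*l + 1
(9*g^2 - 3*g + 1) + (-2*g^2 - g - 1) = 7*g^2 - 4*g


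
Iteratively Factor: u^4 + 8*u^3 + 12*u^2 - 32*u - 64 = (u - 2)*(u^3 + 10*u^2 + 32*u + 32) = (u - 2)*(u + 2)*(u^2 + 8*u + 16) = (u - 2)*(u + 2)*(u + 4)*(u + 4)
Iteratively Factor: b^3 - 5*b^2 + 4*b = (b - 1)*(b^2 - 4*b) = b*(b - 1)*(b - 4)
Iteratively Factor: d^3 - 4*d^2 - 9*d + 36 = (d - 3)*(d^2 - d - 12) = (d - 4)*(d - 3)*(d + 3)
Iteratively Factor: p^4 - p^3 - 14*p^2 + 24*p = (p - 3)*(p^3 + 2*p^2 - 8*p) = (p - 3)*(p + 4)*(p^2 - 2*p) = (p - 3)*(p - 2)*(p + 4)*(p)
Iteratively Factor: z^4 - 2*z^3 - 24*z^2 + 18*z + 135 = (z + 3)*(z^3 - 5*z^2 - 9*z + 45) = (z - 3)*(z + 3)*(z^2 - 2*z - 15) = (z - 3)*(z + 3)^2*(z - 5)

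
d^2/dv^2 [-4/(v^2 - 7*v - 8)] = 8*(-v^2 + 7*v + (2*v - 7)^2 + 8)/(-v^2 + 7*v + 8)^3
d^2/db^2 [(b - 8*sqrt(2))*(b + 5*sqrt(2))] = 2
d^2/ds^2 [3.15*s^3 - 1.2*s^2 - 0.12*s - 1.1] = 18.9*s - 2.4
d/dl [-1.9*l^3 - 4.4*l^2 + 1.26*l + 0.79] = -5.7*l^2 - 8.8*l + 1.26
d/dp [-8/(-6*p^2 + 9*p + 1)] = 24*(3 - 4*p)/(-6*p^2 + 9*p + 1)^2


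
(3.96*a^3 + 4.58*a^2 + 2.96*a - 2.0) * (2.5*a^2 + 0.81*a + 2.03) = 9.9*a^5 + 14.6576*a^4 + 19.1486*a^3 + 6.695*a^2 + 4.3888*a - 4.06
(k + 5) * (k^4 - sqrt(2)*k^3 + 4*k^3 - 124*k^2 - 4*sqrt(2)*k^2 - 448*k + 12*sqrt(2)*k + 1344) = k^5 - sqrt(2)*k^4 + 9*k^4 - 104*k^3 - 9*sqrt(2)*k^3 - 1068*k^2 - 8*sqrt(2)*k^2 - 896*k + 60*sqrt(2)*k + 6720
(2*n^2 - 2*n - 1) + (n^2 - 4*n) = 3*n^2 - 6*n - 1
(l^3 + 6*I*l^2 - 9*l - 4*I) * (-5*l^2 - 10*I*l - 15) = -5*l^5 - 40*I*l^4 + 90*l^3 + 20*I*l^2 + 95*l + 60*I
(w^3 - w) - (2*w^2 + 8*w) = w^3 - 2*w^2 - 9*w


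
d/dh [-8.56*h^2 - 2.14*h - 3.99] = -17.12*h - 2.14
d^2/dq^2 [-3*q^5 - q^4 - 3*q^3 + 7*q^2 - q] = -60*q^3 - 12*q^2 - 18*q + 14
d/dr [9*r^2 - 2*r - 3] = 18*r - 2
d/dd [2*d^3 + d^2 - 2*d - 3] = 6*d^2 + 2*d - 2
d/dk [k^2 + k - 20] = 2*k + 1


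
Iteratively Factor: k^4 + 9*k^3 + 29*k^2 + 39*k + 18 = (k + 2)*(k^3 + 7*k^2 + 15*k + 9) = (k + 2)*(k + 3)*(k^2 + 4*k + 3) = (k + 1)*(k + 2)*(k + 3)*(k + 3)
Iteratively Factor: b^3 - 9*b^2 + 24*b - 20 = (b - 5)*(b^2 - 4*b + 4) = (b - 5)*(b - 2)*(b - 2)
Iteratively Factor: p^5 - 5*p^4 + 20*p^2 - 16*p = (p - 4)*(p^4 - p^3 - 4*p^2 + 4*p) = (p - 4)*(p - 1)*(p^3 - 4*p) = (p - 4)*(p - 1)*(p + 2)*(p^2 - 2*p) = (p - 4)*(p - 2)*(p - 1)*(p + 2)*(p)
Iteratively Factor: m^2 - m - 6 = (m - 3)*(m + 2)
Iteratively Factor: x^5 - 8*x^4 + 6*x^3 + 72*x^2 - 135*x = (x + 3)*(x^4 - 11*x^3 + 39*x^2 - 45*x) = (x - 3)*(x + 3)*(x^3 - 8*x^2 + 15*x) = (x - 3)^2*(x + 3)*(x^2 - 5*x) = (x - 5)*(x - 3)^2*(x + 3)*(x)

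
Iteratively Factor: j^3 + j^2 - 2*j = (j + 2)*(j^2 - j) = j*(j + 2)*(j - 1)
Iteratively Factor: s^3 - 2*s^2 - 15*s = (s + 3)*(s^2 - 5*s) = s*(s + 3)*(s - 5)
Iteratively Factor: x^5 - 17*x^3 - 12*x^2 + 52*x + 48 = (x + 3)*(x^4 - 3*x^3 - 8*x^2 + 12*x + 16) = (x + 1)*(x + 3)*(x^3 - 4*x^2 - 4*x + 16) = (x + 1)*(x + 2)*(x + 3)*(x^2 - 6*x + 8) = (x - 2)*(x + 1)*(x + 2)*(x + 3)*(x - 4)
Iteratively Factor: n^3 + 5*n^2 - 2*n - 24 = (n + 3)*(n^2 + 2*n - 8) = (n + 3)*(n + 4)*(n - 2)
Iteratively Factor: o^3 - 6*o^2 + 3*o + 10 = (o - 5)*(o^2 - o - 2) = (o - 5)*(o + 1)*(o - 2)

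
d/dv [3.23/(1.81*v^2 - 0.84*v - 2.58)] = (2.7132 - 11.6926*v)/(-1.81*v^2 + 0.84*v + 2.58)^2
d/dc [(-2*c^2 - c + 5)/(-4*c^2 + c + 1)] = 6*(-c^2 + 6*c - 1)/(16*c^4 - 8*c^3 - 7*c^2 + 2*c + 1)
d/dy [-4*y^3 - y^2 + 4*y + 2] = -12*y^2 - 2*y + 4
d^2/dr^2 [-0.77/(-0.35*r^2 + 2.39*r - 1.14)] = (-0.18865*r^2 + 1.28821*r + 0.77*(0.7*r - 2.39)*(1.4*r - 4.78) - 0.61446)/(0.35*r^2 - 2.39*r + 1.14)^3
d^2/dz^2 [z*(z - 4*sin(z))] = 4*z*sin(z) - 8*cos(z) + 2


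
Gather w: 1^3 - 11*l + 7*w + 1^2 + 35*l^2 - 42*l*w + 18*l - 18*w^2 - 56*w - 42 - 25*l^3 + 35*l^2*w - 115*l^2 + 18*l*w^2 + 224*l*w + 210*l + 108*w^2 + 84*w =-25*l^3 - 80*l^2 + 217*l + w^2*(18*l + 90) + w*(35*l^2 + 182*l + 35) - 40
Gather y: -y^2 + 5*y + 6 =-y^2 + 5*y + 6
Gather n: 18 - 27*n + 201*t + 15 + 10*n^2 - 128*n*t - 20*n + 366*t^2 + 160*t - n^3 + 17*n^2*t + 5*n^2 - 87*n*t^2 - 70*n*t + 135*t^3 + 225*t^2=-n^3 + n^2*(17*t + 15) + n*(-87*t^2 - 198*t - 47) + 135*t^3 + 591*t^2 + 361*t + 33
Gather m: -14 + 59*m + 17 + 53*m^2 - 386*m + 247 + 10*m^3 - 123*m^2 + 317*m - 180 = 10*m^3 - 70*m^2 - 10*m + 70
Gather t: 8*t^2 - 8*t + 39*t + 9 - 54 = 8*t^2 + 31*t - 45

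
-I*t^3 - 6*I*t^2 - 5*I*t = t*(t + 5)*(-I*t - I)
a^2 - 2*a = a*(a - 2)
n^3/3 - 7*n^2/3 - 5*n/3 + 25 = (n/3 + 1)*(n - 5)^2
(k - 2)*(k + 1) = k^2 - k - 2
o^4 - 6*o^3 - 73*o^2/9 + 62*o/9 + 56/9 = (o - 7)*(o - 1)*(o + 2/3)*(o + 4/3)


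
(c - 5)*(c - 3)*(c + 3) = c^3 - 5*c^2 - 9*c + 45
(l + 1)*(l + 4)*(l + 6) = l^3 + 11*l^2 + 34*l + 24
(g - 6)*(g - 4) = g^2 - 10*g + 24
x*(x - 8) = x^2 - 8*x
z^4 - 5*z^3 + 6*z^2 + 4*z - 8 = (z - 2)^3*(z + 1)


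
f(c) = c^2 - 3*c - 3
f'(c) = 2*c - 3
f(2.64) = -3.95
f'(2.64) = 2.28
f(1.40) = -5.24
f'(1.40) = -0.20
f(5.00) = 7.00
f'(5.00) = 7.00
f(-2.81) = 13.33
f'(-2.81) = -8.62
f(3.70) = -0.41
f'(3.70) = 4.40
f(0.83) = -4.80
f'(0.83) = -1.34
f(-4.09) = 26.00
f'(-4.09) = -11.18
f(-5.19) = 39.51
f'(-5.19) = -13.38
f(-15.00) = 267.00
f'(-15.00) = -33.00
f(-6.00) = 51.00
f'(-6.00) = -15.00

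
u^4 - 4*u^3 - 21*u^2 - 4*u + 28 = (u - 7)*(u - 1)*(u + 2)^2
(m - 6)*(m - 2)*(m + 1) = m^3 - 7*m^2 + 4*m + 12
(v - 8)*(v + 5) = v^2 - 3*v - 40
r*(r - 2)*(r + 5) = r^3 + 3*r^2 - 10*r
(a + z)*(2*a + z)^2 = 4*a^3 + 8*a^2*z + 5*a*z^2 + z^3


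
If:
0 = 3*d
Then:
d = 0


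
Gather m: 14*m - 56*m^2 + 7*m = -56*m^2 + 21*m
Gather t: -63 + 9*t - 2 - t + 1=8*t - 64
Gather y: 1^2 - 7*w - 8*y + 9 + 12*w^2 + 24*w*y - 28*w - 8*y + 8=12*w^2 - 35*w + y*(24*w - 16) + 18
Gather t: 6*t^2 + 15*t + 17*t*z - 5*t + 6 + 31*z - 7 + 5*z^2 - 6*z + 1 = 6*t^2 + t*(17*z + 10) + 5*z^2 + 25*z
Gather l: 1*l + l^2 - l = l^2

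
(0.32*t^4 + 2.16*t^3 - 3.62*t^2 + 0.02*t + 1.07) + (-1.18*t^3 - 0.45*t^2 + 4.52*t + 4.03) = 0.32*t^4 + 0.98*t^3 - 4.07*t^2 + 4.54*t + 5.1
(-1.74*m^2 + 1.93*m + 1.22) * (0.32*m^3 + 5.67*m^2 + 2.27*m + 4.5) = -0.5568*m^5 - 9.2482*m^4 + 7.3837*m^3 + 3.4685*m^2 + 11.4544*m + 5.49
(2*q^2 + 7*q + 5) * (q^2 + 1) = 2*q^4 + 7*q^3 + 7*q^2 + 7*q + 5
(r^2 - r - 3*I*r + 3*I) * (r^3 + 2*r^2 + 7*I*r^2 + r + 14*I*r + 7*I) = r^5 + r^4 + 4*I*r^4 + 20*r^3 + 4*I*r^3 + 20*r^2 - 4*I*r^2 - 21*r - 4*I*r - 21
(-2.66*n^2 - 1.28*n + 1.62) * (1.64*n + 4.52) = -4.3624*n^3 - 14.1224*n^2 - 3.1288*n + 7.3224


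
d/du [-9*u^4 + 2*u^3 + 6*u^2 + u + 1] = -36*u^3 + 6*u^2 + 12*u + 1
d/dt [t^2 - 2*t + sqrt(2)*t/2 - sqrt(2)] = 2*t - 2 + sqrt(2)/2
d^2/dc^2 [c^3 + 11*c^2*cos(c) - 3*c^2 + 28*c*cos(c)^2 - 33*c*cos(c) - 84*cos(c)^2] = -11*c^2*cos(c) - 44*c*sin(c) + 33*c*cos(c) - 56*c*cos(2*c) + 6*c + 66*sin(c) - 56*sin(2*c) + 22*cos(c) + 168*cos(2*c) - 6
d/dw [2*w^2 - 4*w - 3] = 4*w - 4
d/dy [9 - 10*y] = -10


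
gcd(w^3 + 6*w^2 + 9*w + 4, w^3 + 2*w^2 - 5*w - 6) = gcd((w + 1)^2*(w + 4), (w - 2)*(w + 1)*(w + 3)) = w + 1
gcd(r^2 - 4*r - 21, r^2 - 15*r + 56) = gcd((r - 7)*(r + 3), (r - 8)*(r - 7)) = r - 7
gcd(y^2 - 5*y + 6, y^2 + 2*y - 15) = y - 3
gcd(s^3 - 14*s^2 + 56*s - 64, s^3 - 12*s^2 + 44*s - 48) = s^2 - 6*s + 8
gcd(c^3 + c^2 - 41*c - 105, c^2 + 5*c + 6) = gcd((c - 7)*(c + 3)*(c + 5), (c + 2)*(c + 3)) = c + 3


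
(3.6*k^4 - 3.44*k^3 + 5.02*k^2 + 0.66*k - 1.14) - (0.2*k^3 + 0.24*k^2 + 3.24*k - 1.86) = 3.6*k^4 - 3.64*k^3 + 4.78*k^2 - 2.58*k + 0.72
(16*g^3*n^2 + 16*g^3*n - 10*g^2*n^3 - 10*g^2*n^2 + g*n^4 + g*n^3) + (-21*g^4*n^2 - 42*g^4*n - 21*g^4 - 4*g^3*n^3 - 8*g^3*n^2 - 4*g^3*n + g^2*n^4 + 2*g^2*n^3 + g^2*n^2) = -21*g^4*n^2 - 42*g^4*n - 21*g^4 - 4*g^3*n^3 + 8*g^3*n^2 + 12*g^3*n + g^2*n^4 - 8*g^2*n^3 - 9*g^2*n^2 + g*n^4 + g*n^3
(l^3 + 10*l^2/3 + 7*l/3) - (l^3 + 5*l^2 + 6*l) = -5*l^2/3 - 11*l/3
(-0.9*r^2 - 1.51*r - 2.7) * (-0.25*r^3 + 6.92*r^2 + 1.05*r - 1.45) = 0.225*r^5 - 5.8505*r^4 - 10.7192*r^3 - 18.9645*r^2 - 0.645500000000001*r + 3.915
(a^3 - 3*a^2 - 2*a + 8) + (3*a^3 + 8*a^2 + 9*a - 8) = 4*a^3 + 5*a^2 + 7*a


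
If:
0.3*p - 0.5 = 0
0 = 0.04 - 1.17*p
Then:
No Solution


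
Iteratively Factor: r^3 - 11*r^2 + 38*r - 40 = (r - 4)*(r^2 - 7*r + 10) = (r - 5)*(r - 4)*(r - 2)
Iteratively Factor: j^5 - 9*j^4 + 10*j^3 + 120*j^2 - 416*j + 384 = (j + 4)*(j^4 - 13*j^3 + 62*j^2 - 128*j + 96) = (j - 2)*(j + 4)*(j^3 - 11*j^2 + 40*j - 48) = (j - 4)*(j - 2)*(j + 4)*(j^2 - 7*j + 12) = (j - 4)^2*(j - 2)*(j + 4)*(j - 3)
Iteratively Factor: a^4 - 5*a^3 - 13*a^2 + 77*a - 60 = (a - 1)*(a^3 - 4*a^2 - 17*a + 60) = (a - 1)*(a + 4)*(a^2 - 8*a + 15) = (a - 3)*(a - 1)*(a + 4)*(a - 5)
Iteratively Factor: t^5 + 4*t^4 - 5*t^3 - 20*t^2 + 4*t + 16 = (t + 2)*(t^4 + 2*t^3 - 9*t^2 - 2*t + 8) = (t - 1)*(t + 2)*(t^3 + 3*t^2 - 6*t - 8) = (t - 1)*(t + 2)*(t + 4)*(t^2 - t - 2) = (t - 1)*(t + 1)*(t + 2)*(t + 4)*(t - 2)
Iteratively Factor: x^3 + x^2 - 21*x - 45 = (x + 3)*(x^2 - 2*x - 15) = (x - 5)*(x + 3)*(x + 3)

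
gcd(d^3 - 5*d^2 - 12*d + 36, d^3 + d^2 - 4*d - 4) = d - 2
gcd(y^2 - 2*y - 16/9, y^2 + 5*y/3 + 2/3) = y + 2/3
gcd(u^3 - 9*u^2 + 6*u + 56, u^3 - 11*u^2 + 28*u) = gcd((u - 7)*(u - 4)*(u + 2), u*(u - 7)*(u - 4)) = u^2 - 11*u + 28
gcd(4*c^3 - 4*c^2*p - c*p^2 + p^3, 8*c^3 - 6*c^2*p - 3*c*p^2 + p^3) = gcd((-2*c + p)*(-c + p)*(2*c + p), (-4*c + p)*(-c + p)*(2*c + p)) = -2*c^2 + c*p + p^2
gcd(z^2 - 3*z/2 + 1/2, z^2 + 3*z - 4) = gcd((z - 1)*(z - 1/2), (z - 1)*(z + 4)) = z - 1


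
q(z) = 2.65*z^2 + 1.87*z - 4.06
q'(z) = 5.3*z + 1.87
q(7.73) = 168.74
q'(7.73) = 42.84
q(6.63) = 124.82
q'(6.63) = 37.01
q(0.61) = -1.93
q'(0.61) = 5.10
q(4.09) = 47.92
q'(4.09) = 23.55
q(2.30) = 14.26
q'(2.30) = 14.06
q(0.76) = -1.11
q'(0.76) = 5.90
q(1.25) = 2.42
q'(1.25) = 8.50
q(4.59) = 60.35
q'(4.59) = 26.20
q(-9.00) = 193.76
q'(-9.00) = -45.83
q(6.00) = 102.56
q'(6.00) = 33.67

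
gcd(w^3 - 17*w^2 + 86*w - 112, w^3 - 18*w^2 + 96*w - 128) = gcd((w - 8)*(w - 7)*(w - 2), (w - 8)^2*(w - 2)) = w^2 - 10*w + 16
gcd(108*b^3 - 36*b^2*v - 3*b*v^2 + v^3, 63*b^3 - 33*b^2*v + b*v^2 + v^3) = -3*b + v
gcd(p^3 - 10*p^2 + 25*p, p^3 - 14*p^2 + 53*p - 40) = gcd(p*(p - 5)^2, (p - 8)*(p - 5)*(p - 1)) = p - 5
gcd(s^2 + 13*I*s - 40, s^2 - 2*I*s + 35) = s + 5*I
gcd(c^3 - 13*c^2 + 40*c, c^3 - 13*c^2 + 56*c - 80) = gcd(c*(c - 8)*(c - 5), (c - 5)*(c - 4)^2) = c - 5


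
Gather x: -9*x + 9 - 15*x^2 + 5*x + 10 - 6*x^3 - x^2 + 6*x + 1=-6*x^3 - 16*x^2 + 2*x + 20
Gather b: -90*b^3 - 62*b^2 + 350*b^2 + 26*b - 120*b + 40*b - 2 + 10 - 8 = -90*b^3 + 288*b^2 - 54*b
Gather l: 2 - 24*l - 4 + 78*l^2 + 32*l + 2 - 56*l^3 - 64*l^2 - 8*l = -56*l^3 + 14*l^2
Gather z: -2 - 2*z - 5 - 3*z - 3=-5*z - 10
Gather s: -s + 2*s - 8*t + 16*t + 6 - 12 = s + 8*t - 6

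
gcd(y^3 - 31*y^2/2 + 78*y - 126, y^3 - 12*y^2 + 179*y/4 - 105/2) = y^2 - 19*y/2 + 21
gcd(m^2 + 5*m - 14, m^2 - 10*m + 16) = m - 2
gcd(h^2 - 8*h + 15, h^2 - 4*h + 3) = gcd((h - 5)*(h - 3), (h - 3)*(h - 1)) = h - 3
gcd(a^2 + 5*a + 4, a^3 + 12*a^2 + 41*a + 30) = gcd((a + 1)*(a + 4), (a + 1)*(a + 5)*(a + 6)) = a + 1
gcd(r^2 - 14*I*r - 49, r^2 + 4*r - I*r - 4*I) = 1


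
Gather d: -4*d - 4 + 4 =-4*d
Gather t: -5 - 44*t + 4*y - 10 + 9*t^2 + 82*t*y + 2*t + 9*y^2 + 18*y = 9*t^2 + t*(82*y - 42) + 9*y^2 + 22*y - 15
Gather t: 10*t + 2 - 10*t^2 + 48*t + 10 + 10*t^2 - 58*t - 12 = 0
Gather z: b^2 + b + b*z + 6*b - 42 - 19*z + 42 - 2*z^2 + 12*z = b^2 + 7*b - 2*z^2 + z*(b - 7)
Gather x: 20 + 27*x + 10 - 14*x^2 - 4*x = -14*x^2 + 23*x + 30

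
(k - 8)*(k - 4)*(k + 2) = k^3 - 10*k^2 + 8*k + 64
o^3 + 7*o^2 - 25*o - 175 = (o - 5)*(o + 5)*(o + 7)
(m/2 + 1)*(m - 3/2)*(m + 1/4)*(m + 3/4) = m^4/2 + 3*m^3/4 - 37*m^2/32 - 93*m/64 - 9/32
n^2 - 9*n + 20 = (n - 5)*(n - 4)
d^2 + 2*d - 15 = (d - 3)*(d + 5)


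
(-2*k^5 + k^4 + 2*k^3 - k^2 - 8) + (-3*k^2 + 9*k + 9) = -2*k^5 + k^4 + 2*k^3 - 4*k^2 + 9*k + 1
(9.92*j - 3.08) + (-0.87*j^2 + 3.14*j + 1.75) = -0.87*j^2 + 13.06*j - 1.33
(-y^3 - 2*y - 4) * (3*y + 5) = -3*y^4 - 5*y^3 - 6*y^2 - 22*y - 20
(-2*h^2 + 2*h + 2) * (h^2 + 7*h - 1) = -2*h^4 - 12*h^3 + 18*h^2 + 12*h - 2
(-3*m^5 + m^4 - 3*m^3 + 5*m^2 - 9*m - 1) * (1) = -3*m^5 + m^4 - 3*m^3 + 5*m^2 - 9*m - 1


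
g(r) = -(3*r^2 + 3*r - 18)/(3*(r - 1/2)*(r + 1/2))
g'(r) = -(6*r + 3)/(3*(r - 1/2)*(r + 1/2)) + (3*r^2 + 3*r - 18)/(3*(r - 1/2)*(r + 1/2)^2) + (3*r^2 + 3*r - 18)/(3*(r - 1/2)^2*(r + 1/2)) = 4*(4*r^2 - 46*r + 1)/(16*r^4 - 8*r^2 + 1)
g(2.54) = -0.48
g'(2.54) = -0.59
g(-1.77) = 1.61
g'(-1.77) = 2.86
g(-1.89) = 1.30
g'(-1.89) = 2.32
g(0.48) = -269.88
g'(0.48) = -13118.49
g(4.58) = -0.94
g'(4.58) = -0.07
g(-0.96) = 8.99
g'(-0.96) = 27.07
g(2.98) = -0.68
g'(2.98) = -0.34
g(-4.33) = -0.46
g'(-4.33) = 0.20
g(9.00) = -1.04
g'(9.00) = 0.00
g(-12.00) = -0.88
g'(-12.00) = 0.01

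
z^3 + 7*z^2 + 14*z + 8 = (z + 1)*(z + 2)*(z + 4)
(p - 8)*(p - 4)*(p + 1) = p^3 - 11*p^2 + 20*p + 32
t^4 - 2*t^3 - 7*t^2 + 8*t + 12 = (t - 3)*(t - 2)*(t + 1)*(t + 2)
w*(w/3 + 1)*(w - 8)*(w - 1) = w^4/3 - 2*w^3 - 19*w^2/3 + 8*w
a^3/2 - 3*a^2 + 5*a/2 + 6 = (a/2 + 1/2)*(a - 4)*(a - 3)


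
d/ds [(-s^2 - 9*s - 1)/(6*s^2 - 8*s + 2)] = (31*s^2 + 4*s - 13)/(2*(9*s^4 - 24*s^3 + 22*s^2 - 8*s + 1))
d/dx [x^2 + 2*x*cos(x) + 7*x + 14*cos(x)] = -2*x*sin(x) + 2*x - 14*sin(x) + 2*cos(x) + 7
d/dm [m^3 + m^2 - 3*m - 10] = 3*m^2 + 2*m - 3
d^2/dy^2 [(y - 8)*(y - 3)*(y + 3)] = 6*y - 16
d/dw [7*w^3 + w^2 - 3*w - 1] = 21*w^2 + 2*w - 3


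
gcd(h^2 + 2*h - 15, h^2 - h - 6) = h - 3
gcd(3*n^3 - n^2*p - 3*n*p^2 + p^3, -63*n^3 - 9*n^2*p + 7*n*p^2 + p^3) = -3*n + p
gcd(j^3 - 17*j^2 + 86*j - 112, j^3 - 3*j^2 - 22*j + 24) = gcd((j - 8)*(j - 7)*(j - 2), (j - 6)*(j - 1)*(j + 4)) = 1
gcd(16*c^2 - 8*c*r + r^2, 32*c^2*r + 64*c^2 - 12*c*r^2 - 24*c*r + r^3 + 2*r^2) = -4*c + r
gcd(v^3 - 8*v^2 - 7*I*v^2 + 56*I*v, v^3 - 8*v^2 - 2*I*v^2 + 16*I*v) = v^2 - 8*v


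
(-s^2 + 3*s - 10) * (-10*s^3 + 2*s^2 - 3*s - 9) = 10*s^5 - 32*s^4 + 109*s^3 - 20*s^2 + 3*s + 90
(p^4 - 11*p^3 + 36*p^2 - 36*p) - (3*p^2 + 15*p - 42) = p^4 - 11*p^3 + 33*p^2 - 51*p + 42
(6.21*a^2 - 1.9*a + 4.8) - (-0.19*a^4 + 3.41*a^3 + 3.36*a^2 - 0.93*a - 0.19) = 0.19*a^4 - 3.41*a^3 + 2.85*a^2 - 0.97*a + 4.99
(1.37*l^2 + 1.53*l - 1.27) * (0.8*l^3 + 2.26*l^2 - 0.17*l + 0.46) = 1.096*l^5 + 4.3202*l^4 + 2.2089*l^3 - 2.5001*l^2 + 0.9197*l - 0.5842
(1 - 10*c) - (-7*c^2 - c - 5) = 7*c^2 - 9*c + 6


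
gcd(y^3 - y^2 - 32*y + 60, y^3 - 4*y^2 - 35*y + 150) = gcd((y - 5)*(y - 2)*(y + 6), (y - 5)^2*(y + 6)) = y^2 + y - 30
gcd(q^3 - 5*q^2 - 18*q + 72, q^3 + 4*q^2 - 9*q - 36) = q^2 + q - 12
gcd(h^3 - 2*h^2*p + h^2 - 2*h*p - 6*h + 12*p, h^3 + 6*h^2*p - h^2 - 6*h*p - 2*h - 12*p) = h - 2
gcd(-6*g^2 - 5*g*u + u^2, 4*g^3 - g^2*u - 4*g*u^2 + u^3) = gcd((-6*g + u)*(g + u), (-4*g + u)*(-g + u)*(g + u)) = g + u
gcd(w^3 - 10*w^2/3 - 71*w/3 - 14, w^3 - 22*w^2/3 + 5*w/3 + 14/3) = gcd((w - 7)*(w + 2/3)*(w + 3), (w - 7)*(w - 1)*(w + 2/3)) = w^2 - 19*w/3 - 14/3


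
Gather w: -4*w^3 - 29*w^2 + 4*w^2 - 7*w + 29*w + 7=-4*w^3 - 25*w^2 + 22*w + 7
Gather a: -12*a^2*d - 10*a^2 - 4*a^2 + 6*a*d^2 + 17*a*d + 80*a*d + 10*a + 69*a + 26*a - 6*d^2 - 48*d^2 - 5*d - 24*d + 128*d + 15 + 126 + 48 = a^2*(-12*d - 14) + a*(6*d^2 + 97*d + 105) - 54*d^2 + 99*d + 189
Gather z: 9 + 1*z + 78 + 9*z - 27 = 10*z + 60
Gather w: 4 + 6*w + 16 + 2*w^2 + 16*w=2*w^2 + 22*w + 20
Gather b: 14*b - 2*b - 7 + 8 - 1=12*b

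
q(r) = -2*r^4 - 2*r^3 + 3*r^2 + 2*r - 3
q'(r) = -8*r^3 - 6*r^2 + 6*r + 2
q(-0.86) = -2.32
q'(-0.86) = -2.51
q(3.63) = -399.13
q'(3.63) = -437.94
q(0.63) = -1.36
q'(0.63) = 1.40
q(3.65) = -407.96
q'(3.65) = -445.05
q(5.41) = -1934.30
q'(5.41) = -1407.87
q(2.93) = -169.09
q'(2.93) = -233.16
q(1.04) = -2.26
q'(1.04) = -7.25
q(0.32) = -2.14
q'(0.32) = 3.04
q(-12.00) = -37611.00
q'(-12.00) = 12890.00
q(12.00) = -44475.00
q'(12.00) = -14614.00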